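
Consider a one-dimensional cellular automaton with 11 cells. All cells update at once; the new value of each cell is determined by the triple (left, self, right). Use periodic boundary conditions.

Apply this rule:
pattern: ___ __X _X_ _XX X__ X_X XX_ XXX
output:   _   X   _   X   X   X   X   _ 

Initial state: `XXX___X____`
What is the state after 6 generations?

XXXXX___XXX

generation 1: X_XX_X_X__X
generation 2: XXXXX_X_XXX
generation 3: ____XX_XX__
generation 4: ___XXXXXXX_
generation 5: __XX_____XX
generation 6: XXXXX___XXX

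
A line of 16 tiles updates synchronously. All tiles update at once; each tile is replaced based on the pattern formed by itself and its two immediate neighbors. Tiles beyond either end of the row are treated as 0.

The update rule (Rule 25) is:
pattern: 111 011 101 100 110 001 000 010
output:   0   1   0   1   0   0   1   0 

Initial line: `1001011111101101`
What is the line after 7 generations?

0111111000011100

0100010000001000
0011001111100111
1010101000010100
0000000111000011
1111110100111010
1000000010100001
0111111000011100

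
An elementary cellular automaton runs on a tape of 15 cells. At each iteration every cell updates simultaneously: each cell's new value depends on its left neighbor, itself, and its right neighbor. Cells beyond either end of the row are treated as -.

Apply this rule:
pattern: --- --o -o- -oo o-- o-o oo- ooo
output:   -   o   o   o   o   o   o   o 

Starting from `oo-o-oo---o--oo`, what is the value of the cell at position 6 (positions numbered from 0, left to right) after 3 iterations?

o

iteration 1: oooooooo-oooooo
iteration 2: ooooooooooooooo
iteration 3: ooooooooooooooo
position 6 holds o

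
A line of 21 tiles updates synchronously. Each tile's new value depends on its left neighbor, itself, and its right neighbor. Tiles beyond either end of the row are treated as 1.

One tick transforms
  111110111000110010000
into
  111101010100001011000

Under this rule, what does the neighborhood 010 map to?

1

At position 16 the neighborhood is 010; the next row has 1 there.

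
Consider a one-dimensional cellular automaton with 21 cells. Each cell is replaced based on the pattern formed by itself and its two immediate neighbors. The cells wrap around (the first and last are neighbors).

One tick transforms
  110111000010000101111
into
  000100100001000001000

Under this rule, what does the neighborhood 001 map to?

0

At position 9 the neighborhood is 001; the next row has 0 there.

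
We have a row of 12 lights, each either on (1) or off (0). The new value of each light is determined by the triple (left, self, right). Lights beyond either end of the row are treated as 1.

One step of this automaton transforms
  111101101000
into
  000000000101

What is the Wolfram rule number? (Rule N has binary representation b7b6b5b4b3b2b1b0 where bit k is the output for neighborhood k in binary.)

position 0: 111 → 0  (bit 7 = 0)
position 3: 110 → 0  (bit 6 = 0)
position 4: 101 → 0  (bit 5 = 0)
position 9: 100 → 1  (bit 4 = 1)
position 5: 011 → 0  (bit 3 = 0)
position 8: 010 → 0  (bit 2 = 0)
position 11: 001 → 1  (bit 1 = 1)
position 10: 000 → 0  (bit 0 = 0)
bits b7..b0 = 00010010 = 18

18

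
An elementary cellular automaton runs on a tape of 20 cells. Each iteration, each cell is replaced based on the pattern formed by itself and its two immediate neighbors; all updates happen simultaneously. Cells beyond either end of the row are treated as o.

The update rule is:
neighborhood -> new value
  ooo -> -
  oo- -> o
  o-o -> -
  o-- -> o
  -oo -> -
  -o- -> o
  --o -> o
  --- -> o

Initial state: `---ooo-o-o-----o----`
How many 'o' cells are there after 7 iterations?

16

ooo--o-o-ooooooooooo
--oooo-o------------
oo---o-ooooooooooooo
-ooooo--------------
-----ooooooooooooooo
ooooo---------------
----oooooooooooooooo
count of o: 16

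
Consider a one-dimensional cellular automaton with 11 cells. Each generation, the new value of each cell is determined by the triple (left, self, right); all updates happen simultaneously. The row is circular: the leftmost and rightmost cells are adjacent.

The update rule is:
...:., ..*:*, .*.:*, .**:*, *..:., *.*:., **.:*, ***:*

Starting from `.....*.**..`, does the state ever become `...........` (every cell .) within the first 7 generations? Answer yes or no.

no

generation 1: ....**.**..
generation 2: ...***.**..
generation 3: ..****.**..
generation 4: .*****.**..
generation 5: ******.**..
generation 6: ******.**.*
generation 7: ******.**.*
generation 7 is ******.**.*, still not uniform .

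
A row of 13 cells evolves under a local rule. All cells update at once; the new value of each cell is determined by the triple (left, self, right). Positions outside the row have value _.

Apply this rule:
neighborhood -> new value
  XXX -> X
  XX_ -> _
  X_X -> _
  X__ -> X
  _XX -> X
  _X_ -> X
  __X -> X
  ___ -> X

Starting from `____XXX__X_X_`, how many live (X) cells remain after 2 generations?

8

generation 1: XXXXXX_XXX_XX
generation 2: XXXXX__XX__X_
count of X: 8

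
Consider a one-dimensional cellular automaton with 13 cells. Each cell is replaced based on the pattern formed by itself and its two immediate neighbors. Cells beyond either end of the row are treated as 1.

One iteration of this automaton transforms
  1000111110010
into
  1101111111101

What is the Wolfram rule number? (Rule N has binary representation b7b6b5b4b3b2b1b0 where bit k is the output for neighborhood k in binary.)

position 5: 111 → 1  (bit 7 = 1)
position 0: 110 → 1  (bit 6 = 1)
position 12: 101 → 1  (bit 5 = 1)
position 1: 100 → 1  (bit 4 = 1)
position 4: 011 → 1  (bit 3 = 1)
position 11: 010 → 0  (bit 2 = 0)
position 3: 001 → 1  (bit 1 = 1)
position 2: 000 → 0  (bit 0 = 0)
bits b7..b0 = 11111010 = 250

250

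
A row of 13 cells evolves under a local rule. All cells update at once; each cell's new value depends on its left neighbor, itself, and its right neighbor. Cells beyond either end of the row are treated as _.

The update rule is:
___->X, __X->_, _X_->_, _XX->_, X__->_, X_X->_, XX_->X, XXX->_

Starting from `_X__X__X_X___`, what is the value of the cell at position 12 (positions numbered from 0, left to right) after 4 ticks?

tick 1: ___________XX
tick 2: XXXXXXXXXX__X
tick 3: _________X___
tick 4: XXXXXXXX___XX
position 12 holds X

X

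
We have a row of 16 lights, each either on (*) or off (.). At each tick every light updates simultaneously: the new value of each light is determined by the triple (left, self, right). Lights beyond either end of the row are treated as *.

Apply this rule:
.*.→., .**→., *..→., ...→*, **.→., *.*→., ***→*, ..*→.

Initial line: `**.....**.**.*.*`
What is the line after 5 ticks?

.**..*....**..*.

*..***..........
....*..********.
.**.....******..
....***..****...
.**..*....**..*.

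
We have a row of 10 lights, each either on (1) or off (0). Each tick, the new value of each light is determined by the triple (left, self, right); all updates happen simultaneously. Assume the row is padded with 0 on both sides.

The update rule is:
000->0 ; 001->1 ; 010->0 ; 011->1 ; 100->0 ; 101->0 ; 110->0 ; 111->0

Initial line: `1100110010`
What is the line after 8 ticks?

1001100100
0011001000
0110010000
1100100000
1001000000
0010000000
0100000000
1000000000

1000000000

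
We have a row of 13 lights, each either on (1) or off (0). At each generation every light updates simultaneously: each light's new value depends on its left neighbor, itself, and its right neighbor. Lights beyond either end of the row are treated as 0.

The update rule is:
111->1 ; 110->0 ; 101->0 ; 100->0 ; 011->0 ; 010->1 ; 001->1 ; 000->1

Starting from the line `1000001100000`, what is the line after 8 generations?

1010111111101

1011110001111
1001100110110
1010001000000
1010111011111
1010010001110
1010110110100
1010000000101
1010111111101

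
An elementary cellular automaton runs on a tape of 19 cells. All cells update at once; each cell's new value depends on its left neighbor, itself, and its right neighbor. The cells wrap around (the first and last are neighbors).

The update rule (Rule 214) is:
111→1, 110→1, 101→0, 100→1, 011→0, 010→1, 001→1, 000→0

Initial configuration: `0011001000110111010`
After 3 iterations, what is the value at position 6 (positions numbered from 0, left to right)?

iteration 1: 0101111101010011011
iteration 2: 0100111101011101001
iteration 3: 0111011101001101111
position 6 holds 1

1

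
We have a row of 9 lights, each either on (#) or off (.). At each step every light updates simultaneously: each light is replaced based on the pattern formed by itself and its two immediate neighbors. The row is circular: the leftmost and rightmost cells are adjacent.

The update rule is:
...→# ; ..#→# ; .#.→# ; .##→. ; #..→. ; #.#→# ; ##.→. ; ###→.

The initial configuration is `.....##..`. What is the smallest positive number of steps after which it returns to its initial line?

18

step 1: #####...#
step 2: ......##.
step 3: ######...
step 4: .......##
step 5: .######..
step 6: #.......#
step 7: ..######.
step 8: ##.......
step 9: ...######
step 10: .##......
step 11: #...#####
step 12: ..##.....
step 13: ##...####
step 14: ...##....
step 15: ###...###
step 16: ....##...
step 17: ####...##
step 18: .....##..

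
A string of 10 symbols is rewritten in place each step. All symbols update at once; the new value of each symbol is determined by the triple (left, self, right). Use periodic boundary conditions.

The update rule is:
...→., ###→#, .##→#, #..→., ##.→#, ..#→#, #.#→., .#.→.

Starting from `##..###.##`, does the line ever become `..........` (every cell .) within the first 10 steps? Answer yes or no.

##.####.##
##.####.##  (fixed point — unchanged through step 10)
step 10 is ##.####.##, still not uniform .

no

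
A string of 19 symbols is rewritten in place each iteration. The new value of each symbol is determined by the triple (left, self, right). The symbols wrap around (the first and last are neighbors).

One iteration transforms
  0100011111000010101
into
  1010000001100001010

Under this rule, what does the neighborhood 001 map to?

0

At position 4 the neighborhood is 001; the next row has 0 there.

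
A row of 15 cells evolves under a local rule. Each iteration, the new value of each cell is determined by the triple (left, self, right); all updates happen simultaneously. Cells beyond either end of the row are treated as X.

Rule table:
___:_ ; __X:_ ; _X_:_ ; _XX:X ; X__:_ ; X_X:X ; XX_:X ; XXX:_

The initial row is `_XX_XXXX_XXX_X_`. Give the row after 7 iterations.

iteration 1: XXXXX__XXX_XX_X
iteration 2: ____X__X_XXXXXX
iteration 3: ________XX_____
iteration 4: ________XX_____  (fixed point — unchanged through iteration 7)

________XX_____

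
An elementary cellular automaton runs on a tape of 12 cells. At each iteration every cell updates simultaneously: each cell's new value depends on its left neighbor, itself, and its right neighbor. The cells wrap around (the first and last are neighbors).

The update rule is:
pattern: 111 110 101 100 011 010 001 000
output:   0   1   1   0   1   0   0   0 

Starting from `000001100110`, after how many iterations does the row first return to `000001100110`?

000001100110

1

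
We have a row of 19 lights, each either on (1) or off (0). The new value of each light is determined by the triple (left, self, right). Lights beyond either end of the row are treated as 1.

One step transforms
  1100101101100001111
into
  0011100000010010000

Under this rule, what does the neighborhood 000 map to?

At position 12 the neighborhood is 000; the next row has 0 there.

0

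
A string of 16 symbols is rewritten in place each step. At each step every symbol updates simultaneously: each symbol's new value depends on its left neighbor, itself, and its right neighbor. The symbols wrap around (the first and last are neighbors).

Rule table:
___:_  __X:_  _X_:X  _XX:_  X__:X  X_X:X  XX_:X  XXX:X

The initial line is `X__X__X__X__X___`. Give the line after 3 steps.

__XX_XX_XX_XX_XX

XX_XX_XX_XX_XX__
_XX_XX_XX_XX_XX_
__XX_XX_XX_XX_XX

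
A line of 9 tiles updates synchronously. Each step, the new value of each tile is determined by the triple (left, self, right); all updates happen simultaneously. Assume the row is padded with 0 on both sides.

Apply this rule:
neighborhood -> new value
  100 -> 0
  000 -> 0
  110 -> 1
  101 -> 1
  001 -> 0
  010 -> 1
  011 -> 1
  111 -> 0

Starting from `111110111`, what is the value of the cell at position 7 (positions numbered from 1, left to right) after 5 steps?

1

100011101
100010111
100011101  (repeats step 1; period 2)
step 5: 100011101
position 7 holds 1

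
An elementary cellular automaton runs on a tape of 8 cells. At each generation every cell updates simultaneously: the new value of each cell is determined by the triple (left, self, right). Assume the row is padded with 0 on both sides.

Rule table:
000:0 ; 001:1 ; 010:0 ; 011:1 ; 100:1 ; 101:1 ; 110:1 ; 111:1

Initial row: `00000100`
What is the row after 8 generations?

00001010
00010101
00101010
01010101
10101010
01010101  (repeats generation 4; period 2)
generation 8: 01010101

01010101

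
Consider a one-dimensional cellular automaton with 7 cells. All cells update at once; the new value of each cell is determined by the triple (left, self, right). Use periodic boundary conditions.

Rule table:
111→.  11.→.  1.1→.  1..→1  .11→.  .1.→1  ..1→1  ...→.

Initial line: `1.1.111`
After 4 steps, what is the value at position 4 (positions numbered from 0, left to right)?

1

step 1: ..1....
step 2: .111...
step 3: 1...1..
step 4: 11.1111
position 4 holds 1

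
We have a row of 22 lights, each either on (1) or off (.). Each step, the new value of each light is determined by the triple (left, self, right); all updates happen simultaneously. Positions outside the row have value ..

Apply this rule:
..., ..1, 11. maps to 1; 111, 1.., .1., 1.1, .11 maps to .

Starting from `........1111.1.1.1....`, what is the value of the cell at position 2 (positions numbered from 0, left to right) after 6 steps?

11111111...1.......111
.......1.11..111111..1
1111111...1.1.....1.1.
......1.11....1111....
111111...1.111...1.111
.....1.11....1.11....1
position 2 holds .

.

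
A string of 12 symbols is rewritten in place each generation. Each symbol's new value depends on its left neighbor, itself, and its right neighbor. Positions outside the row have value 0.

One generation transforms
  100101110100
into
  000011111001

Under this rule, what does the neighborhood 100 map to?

0

At position 1 the neighborhood is 100; the next row has 0 there.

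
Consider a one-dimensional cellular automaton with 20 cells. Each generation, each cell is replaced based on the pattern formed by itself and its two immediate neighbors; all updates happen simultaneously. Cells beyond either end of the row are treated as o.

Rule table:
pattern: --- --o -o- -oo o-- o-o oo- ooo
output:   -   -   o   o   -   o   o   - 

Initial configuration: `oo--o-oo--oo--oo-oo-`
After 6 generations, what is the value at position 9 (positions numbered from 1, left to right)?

-o--oooo--oo--oooooo
oo--o--o--oo--o-----
-o--o--o--oo--o-----
oo--o--o--oo--o-----  (repeats generation 2; period 2)
generation 6: oo--o--o--oo--o-----
position 9 holds -

-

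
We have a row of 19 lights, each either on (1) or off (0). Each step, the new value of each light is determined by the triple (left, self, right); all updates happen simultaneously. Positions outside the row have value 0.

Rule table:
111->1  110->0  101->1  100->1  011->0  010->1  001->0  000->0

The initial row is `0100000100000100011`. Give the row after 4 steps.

0000010000010000010

step 1: 0110000110000110000
step 2: 0001000001000001000
step 3: 0001100001100001100
step 4: 0000010000010000010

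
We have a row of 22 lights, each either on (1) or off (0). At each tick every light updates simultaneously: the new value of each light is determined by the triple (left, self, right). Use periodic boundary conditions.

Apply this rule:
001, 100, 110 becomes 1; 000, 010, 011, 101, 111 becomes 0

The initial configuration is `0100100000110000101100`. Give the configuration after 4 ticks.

1011010001011001000110
0001001010001110101010
0010110001010010000001
1100011010001101000010

1100011010001101000010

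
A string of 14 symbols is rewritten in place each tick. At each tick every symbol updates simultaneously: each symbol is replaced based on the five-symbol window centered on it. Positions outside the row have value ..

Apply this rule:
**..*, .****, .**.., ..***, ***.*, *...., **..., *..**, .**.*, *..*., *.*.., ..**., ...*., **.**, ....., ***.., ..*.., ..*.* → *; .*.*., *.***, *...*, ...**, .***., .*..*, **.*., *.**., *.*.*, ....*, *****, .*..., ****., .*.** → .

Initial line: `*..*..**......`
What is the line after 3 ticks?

*.**.*********
*..**.*......*
*.***.*.***.**

*.***.*.***.**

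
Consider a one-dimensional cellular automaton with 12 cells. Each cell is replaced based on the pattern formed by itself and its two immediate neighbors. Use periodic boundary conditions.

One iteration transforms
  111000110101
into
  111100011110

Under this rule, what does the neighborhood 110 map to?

1

At position 2 the neighborhood is 110; the next row has 1 there.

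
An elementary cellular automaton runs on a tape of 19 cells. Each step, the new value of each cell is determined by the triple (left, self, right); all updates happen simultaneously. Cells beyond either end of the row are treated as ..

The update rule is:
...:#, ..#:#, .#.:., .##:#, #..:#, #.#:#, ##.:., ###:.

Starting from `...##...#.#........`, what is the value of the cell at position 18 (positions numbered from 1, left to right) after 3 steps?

#

####.###.#.########
#...##..#.##.......
.####.##.##.#######
position 18 holds #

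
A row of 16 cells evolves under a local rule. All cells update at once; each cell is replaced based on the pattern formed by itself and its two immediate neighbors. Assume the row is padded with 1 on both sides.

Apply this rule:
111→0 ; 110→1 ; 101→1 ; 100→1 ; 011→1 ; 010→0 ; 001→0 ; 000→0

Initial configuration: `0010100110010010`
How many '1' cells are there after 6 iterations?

9

iteration 1: 1001010111001001
iteration 2: 1100101101100101
iteration 3: 0110011111110011
iteration 4: 1111010000011010
iteration 5: 0001101000011101
iteration 6: 1001110100010111
count of 1: 9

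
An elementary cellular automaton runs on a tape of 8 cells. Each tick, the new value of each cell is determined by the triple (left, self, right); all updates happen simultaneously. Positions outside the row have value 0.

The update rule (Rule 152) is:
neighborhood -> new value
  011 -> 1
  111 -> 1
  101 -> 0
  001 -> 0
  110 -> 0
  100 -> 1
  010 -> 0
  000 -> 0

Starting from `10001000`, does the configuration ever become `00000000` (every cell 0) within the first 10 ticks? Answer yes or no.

01000100
00100010
00010001
00001000
00000100
00000010
00000001
00000000
all cells are 0 at tick 8

yes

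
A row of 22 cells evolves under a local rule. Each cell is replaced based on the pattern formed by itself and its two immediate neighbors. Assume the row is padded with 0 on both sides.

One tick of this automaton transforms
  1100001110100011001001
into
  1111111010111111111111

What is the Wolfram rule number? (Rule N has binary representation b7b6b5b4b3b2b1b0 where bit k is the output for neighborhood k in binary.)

95

position 7: 111 → 0  (bit 7 = 0)
position 1: 110 → 1  (bit 6 = 1)
position 9: 101 → 0  (bit 5 = 0)
position 2: 100 → 1  (bit 4 = 1)
position 0: 011 → 1  (bit 3 = 1)
position 10: 010 → 1  (bit 2 = 1)
position 5: 001 → 1  (bit 1 = 1)
position 3: 000 → 1  (bit 0 = 1)
bits b7..b0 = 01011111 = 95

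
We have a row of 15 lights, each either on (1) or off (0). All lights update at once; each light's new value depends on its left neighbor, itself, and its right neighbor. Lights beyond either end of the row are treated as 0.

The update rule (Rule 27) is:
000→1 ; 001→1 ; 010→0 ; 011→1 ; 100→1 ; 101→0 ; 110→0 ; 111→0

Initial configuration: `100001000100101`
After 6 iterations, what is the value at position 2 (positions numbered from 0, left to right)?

0

011110111011000
110000100010111
101111011100100
001000010011011
110111101110010
100100001001101
position 2 holds 0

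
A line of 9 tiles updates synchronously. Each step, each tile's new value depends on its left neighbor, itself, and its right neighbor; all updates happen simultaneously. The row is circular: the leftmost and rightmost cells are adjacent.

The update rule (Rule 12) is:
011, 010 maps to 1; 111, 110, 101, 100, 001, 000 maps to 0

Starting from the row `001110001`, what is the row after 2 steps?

001000001
001000001

001000001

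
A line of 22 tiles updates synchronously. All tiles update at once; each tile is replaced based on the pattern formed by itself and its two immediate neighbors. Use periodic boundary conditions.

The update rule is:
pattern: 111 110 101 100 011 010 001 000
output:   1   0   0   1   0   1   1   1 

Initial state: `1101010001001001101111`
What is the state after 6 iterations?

iteration 1: 1001011111111110000111
iteration 2: 0111001111111101111011
iteration 3: 0010110111111000110000
iteration 4: 1110000011110111001111
iteration 5: 1101111101100010110111
iteration 6: 1000111000011110000011

1000111000011110000011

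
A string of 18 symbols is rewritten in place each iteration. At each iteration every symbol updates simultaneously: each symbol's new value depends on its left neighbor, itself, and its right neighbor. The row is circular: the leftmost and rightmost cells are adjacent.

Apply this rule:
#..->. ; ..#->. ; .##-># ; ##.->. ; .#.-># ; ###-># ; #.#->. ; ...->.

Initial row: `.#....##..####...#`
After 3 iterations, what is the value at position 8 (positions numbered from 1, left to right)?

iteration 1: .#....#...###....#
iteration 2: .#....#...##.....#
iteration 3: .#....#...#......#
position 8 holds .

.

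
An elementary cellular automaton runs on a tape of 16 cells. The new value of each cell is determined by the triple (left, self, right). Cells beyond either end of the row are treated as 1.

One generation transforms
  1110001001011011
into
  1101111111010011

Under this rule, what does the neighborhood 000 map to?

1

At position 4 the neighborhood is 000; the next row has 1 there.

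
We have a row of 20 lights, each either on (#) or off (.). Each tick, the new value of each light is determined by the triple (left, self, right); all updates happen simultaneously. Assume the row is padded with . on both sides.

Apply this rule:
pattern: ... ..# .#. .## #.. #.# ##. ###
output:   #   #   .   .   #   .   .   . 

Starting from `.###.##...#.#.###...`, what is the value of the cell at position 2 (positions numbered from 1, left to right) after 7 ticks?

#......###.......###
.######...#######...
#......###.......###  (repeats tick 1; period 2)
tick 7: #......###.......###
position 2 holds .

.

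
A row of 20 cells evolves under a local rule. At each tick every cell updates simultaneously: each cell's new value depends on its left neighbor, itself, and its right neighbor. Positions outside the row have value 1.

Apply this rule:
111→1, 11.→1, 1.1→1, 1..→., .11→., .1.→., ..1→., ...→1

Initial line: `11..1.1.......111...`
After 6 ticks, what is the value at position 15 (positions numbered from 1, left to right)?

1

11...1..11111..11.1.
11.1.....1111...11.1
111..111..111.1..11.
111...11...111....11
111.1..1.1..11.11..1
1111....1....11.1...
position 15 holds 1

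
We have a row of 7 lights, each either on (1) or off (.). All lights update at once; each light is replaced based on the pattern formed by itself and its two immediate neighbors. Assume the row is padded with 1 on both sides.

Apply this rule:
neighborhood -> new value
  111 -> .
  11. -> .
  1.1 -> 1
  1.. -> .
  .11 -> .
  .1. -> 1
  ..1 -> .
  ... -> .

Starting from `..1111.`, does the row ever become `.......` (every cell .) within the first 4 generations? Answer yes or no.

yes

......1
.......
all cells are . at generation 2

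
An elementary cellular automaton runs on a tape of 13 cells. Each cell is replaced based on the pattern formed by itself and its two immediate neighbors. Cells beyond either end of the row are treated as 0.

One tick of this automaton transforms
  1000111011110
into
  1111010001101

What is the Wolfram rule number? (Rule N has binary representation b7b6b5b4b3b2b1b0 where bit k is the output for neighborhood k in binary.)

151

position 5: 111 → 1  (bit 7 = 1)
position 6: 110 → 0  (bit 6 = 0)
position 7: 101 → 0  (bit 5 = 0)
position 1: 100 → 1  (bit 4 = 1)
position 4: 011 → 0  (bit 3 = 0)
position 0: 010 → 1  (bit 2 = 1)
position 3: 001 → 1  (bit 1 = 1)
position 2: 000 → 1  (bit 0 = 1)
bits b7..b0 = 10010111 = 151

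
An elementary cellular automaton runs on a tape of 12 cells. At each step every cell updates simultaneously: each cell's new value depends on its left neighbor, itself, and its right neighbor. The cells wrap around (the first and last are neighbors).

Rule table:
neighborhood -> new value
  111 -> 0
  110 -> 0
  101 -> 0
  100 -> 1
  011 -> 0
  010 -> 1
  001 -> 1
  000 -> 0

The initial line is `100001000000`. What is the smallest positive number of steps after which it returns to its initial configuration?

5

110011100001
001100010010
010010111111
011110000000
100001000000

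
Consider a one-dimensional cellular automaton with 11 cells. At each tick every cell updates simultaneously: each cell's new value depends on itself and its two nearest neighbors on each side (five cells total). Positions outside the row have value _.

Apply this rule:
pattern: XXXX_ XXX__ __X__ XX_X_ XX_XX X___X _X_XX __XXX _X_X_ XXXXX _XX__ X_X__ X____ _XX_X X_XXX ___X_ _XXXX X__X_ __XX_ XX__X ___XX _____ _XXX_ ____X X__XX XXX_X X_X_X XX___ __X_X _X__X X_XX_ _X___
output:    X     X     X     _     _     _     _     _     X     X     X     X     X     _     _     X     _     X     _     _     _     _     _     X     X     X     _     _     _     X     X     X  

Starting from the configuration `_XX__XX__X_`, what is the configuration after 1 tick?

__X_X_X_XXX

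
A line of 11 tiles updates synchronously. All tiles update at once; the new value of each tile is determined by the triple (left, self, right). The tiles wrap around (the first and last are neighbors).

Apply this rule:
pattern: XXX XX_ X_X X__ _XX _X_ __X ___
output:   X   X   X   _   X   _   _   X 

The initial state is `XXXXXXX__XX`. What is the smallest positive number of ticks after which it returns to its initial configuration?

XXXXXXX__XX

1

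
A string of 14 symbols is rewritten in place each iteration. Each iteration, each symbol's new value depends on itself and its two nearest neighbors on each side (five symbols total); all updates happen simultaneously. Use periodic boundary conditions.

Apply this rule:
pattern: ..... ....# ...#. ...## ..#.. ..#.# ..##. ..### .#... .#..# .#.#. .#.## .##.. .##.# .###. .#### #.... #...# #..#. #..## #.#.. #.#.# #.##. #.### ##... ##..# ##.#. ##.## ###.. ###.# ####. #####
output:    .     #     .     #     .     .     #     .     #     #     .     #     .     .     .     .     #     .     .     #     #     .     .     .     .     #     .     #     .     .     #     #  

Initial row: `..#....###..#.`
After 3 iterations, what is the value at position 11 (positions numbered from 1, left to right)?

.

...####...#..#
#.#..#.....#..
..##..##.#..#.
position 11 holds .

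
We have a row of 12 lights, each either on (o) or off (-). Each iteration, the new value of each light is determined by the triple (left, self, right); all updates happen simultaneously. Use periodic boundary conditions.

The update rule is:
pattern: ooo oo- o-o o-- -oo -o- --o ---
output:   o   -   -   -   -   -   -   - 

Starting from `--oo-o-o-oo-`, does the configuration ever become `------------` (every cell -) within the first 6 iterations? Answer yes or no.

yes

------------
all cells are - at iteration 1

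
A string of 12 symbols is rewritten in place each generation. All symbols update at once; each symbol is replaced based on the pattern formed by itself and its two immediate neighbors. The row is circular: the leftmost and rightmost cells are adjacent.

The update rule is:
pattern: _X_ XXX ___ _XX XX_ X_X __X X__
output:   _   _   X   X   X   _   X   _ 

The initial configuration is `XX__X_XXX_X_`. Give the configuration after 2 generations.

XX___X____XX

XX_X__X_X___
XX___X____XX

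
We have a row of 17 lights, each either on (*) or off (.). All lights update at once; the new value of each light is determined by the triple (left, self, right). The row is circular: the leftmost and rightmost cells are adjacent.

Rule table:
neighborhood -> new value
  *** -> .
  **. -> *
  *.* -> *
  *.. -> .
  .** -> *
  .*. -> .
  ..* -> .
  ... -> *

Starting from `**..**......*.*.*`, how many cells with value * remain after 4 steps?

.*..**.****..*.**
*...****..*...***
*.*.*..*....*.*..
.*.*.....**..*...
count of *: 5

5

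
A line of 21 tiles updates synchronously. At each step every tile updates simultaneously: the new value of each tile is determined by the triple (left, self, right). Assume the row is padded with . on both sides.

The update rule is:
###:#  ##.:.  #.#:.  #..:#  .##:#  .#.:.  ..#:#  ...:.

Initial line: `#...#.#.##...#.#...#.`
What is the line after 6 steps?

.#.#....#.#.#...#.#.#
#...#..#.....#.#.....
.#.#.##.#...#...#....
#....#...#.#.#.#.#...
.#..#.#.#.........#..
#.##.....#.......#.#.

#.##.....#.......#.#.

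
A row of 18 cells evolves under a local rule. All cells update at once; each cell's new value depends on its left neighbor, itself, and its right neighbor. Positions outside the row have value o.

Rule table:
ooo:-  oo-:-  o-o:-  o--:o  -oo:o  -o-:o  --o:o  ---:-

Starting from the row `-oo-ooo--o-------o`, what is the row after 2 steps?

step 1: -o--o--oooo-----oo
step 2: -ooooooo---o---oo-

-ooooooo---o---oo-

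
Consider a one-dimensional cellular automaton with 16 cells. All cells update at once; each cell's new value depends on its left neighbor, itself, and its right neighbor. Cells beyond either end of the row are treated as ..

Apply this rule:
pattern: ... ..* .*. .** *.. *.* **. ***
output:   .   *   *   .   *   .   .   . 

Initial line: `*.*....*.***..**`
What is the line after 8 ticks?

**.....***......

tick 1: *.**..**....**..
tick 2: *...**..*..*..*.
tick 3: **.*..**********
tick 4: ...***..........
tick 5: ..*...*.........
tick 6: .***.***........
tick 7: *.......*.......
tick 8: **.....***......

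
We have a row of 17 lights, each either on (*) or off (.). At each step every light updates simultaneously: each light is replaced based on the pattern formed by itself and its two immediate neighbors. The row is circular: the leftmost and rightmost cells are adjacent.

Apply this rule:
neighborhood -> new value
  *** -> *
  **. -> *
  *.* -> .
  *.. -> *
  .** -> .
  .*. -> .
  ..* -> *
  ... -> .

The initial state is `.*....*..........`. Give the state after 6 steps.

...*...**.......*

*.*..*.*.........
...**...*.......*
*.*.**.*.*.....*.
.....*....*...*..
....*.*..*.*.*.*.
...*...**.......*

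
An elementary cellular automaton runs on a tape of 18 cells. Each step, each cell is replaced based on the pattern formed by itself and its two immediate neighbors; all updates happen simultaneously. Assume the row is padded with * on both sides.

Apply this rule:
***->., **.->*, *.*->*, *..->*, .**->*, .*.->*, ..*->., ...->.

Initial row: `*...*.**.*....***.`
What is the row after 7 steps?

**..*******...*.**
.**.*.....**..***.
******....***.*.**
.....**...*.*****.
*....***..***...**
**...*.**.*.**..*.
.**..**********.**

.**..**********.**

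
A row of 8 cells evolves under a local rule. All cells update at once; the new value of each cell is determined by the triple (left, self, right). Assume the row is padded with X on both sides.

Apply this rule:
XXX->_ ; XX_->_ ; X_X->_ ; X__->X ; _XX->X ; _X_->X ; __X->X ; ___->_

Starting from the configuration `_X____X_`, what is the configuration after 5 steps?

_XX__XX_
_X_XXX__
_X_X__XX
_X_XXXX_
_X_X____

_X_X____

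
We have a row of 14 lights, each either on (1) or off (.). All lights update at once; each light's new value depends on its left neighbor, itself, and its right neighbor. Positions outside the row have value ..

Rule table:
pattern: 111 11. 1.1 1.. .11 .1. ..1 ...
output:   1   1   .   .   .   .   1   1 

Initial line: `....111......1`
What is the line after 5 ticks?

111..11..11.1.

tick 1: 1111.11.11111.
tick 2: .111..1..1111.
tick 3: 1.11.1..1.111.
tick 4: ...1...1...11.
tick 5: 111..11..11.1.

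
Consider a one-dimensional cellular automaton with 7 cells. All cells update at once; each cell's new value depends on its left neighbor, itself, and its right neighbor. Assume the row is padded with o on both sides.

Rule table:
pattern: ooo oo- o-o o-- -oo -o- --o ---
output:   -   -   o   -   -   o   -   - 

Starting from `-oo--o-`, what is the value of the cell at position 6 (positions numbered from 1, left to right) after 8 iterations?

-

o----oo
-------
-------  (fixed point — unchanged through iteration 8)
position 6 holds -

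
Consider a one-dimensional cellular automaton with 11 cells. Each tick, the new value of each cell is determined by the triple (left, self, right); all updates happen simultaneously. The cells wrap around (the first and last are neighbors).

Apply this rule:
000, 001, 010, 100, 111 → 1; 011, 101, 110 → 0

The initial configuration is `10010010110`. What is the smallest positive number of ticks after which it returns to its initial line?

11111110000
01111101111
00111000110
11010111001
10010010110

5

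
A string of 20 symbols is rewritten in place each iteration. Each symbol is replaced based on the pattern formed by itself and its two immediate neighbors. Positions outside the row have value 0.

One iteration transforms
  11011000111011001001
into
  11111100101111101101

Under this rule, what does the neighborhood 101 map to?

1

At position 2 the neighborhood is 101; the next row has 1 there.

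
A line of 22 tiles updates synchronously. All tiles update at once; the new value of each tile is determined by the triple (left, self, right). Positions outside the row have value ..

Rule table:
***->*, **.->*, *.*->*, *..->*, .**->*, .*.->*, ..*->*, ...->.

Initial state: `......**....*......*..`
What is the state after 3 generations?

...*******************

generation 1: .....****..***....***.
generation 2: ....***********..*****
generation 3: ...*******************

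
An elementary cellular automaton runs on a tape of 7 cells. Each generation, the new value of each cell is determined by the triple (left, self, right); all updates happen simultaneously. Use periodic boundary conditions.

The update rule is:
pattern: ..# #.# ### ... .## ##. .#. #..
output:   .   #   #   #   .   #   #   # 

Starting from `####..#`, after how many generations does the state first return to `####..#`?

7

#####..
.#####.
..#####
#..####
##..###
###..##
####..#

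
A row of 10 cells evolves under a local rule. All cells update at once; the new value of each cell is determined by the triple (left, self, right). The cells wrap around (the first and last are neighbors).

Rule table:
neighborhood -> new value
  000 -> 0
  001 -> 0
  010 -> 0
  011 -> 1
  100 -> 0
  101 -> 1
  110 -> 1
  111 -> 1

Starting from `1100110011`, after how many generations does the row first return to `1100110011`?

generation 1: 1100110011

1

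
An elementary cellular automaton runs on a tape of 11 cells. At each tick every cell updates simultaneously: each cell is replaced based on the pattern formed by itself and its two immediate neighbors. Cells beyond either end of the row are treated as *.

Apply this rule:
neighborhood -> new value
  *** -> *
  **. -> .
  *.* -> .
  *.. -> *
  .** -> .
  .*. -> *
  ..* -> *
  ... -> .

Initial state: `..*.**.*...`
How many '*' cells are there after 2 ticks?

4

tick 1: ***....**.*
tick 2: **.*..*....
count of *: 4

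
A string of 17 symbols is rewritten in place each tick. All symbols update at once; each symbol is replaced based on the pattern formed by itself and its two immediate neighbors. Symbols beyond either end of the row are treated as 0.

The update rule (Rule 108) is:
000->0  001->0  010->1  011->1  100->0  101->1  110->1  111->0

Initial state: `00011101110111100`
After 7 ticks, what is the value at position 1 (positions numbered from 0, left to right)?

0

00010111011100100
00011101110100100
00010111011100100  (repeats tick 1; period 2)
tick 7: 00010111011100100
position 1 holds 0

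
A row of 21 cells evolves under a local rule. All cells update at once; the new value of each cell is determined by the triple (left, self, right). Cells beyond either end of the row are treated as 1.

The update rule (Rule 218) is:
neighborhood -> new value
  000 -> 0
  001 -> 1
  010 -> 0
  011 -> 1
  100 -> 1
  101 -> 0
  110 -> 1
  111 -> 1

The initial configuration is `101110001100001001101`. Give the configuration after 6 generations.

101111011110010111101
101111011111100111101
101111011111111111101
101111011111111111101  (fixed point — unchanged through generation 6)

101111011111111111101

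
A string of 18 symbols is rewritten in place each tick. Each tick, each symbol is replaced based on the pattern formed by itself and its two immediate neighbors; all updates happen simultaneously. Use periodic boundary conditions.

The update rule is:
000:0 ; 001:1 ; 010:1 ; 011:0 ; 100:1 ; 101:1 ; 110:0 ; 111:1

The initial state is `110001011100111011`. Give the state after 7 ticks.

tick 1: 101011101011010101
tick 2: 011101011100111110
tick 3: 101011101011011101
tick 4: 011101011100101010
tick 5: 101011101011111111
tick 6: 011101011101111111
tick 7: 101011101010111110

101011101010111110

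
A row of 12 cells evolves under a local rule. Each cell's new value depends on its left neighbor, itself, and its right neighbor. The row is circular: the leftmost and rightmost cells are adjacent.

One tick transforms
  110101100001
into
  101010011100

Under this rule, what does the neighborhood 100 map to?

1

At position 7 the neighborhood is 100; the next row has 1 there.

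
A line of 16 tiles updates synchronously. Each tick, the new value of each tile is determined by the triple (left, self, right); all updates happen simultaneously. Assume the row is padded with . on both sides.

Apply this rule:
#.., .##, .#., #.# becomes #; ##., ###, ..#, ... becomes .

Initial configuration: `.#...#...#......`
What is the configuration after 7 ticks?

.##..##..##.....
.#.#.#.#.#.#....
.############...
.#...........#..
.##..........##.
.#.#.........#.#
.####........###

.####........###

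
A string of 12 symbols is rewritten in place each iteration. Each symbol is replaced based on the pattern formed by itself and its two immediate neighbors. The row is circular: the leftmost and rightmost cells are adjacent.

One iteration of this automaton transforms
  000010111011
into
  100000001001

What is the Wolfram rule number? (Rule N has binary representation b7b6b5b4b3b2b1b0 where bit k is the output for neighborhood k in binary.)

position 7: 111 → 0  (bit 7 = 0)
position 8: 110 → 1  (bit 6 = 1)
position 5: 101 → 0  (bit 5 = 0)
position 0: 100 → 1  (bit 4 = 1)
position 6: 011 → 0  (bit 3 = 0)
position 4: 010 → 0  (bit 2 = 0)
position 3: 001 → 0  (bit 1 = 0)
position 1: 000 → 0  (bit 0 = 0)
bits b7..b0 = 01010000 = 80

80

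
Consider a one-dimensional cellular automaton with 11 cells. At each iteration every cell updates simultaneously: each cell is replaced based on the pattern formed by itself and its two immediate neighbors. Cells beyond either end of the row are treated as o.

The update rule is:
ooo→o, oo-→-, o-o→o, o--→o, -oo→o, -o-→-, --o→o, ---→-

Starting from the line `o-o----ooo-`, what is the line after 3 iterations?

-o-oooo-ooo

-o-o--ooo-o
o-o-oooo-oo
-o-oooo-ooo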